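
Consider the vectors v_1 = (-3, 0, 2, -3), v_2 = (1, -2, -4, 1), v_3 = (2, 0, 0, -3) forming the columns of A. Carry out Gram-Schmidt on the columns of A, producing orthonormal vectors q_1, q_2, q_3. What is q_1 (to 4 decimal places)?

q_1 = (-0.6396, 0.0000, 0.4264, -0.6396)

v_1 = (-3, 0, 2, -3); ‖v_1‖ = 4.6904, so q_1 = (-0.6396, 0.0000, 0.4264, -0.6396).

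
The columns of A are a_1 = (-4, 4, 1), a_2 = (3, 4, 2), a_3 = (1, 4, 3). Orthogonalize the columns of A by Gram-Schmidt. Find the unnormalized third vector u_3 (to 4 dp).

a_1 = (-4, 4, 1); ‖a_1‖ = 5.7446, so e_1 = (-0.6963, 0.6963, 0.1741).
e_1·a_2 = (-0.6963)·3 + 0.6963·4 + 0.1741·2 = 1.0445.
u_2 = a_2 − 1.0445·e_1 = (3.7273, 3.2727, 1.8182).
‖u_2‖ = 5.2829, so e_2 = (0.7055, 0.6195, 0.3442).
e_1·a_3 = (-0.6963)·1 + 0.6963·4 + 0.1741·3 = 2.6112; e_2·a_3 = 0.7055·1 + 0.6195·4 + 0.3442·3 = 4.2160.
u_3 = a_3 − 2.6112·e_1 − 4.2160·e_2 = (-0.1564, -0.4300, 1.0945).

u_3 = (-0.1564, -0.4300, 1.0945)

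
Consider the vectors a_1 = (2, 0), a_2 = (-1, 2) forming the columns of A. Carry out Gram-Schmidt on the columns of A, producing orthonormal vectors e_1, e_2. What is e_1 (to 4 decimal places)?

e_1 = a_1/‖a_1‖ = (2, 0)/2.0000 = (1.0000, 0.0000).

e_1 = (1.0000, 0.0000)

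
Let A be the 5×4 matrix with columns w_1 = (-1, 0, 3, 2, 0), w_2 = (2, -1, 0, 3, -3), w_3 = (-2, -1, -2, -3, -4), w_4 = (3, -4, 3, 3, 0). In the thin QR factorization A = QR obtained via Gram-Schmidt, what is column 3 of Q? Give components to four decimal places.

e_1 = w_1/‖w_1‖ = (-1, 0, 3, 2, 0)/3.7417 = (-0.2673, 0.0000, 0.8018, 0.5345, 0.0000).
r_{12} = e_1·w_2 = 1.0690.
u_2 = w_2 − 1.0690·e_1 = (2.2857, -1.0000, -0.8571, 2.4286, -3.0000).
‖u_2‖ = 4.6752, so e_2 = (0.4889, -0.2139, -0.1833, 0.5195, -0.6417).
r_{13} = e_1·w_3 = -2.6726; r_{23} = e_2·w_3 = 0.6111.
u_3 = w_3 + 2.6726·e_1 − 0.6111·e_2 = (-3.0131, -0.8693, 0.2549, -1.8889, -3.6078).
‖u_3‖ = 5.1462, so e_3 = (-0.5855, -0.1689, 0.0495, -0.3670, -0.7011).

e_3 = (-0.5855, -0.1689, 0.0495, -0.3670, -0.7011)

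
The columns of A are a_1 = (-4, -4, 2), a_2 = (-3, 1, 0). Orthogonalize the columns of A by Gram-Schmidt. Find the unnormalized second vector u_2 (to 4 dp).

a_1 = (-4, -4, 2); ‖a_1‖ = 6.0000, so e_1 = (-0.6667, -0.6667, 0.3333).
e_1·a_2 = (-0.6667)·(-3) + (-0.6667)·1 + 0.3333·0 = 1.3333.
u_2 = a_2 − 1.3333·e_1 = (-2.1111, 1.8889, -0.4444).

u_2 = (-2.1111, 1.8889, -0.4444)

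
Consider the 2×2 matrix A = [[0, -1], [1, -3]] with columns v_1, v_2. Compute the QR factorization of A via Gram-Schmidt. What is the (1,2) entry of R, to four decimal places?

r_{12} = -3.0000

e_1 = v_1/‖v_1‖ = (0, 1)/1.0000 = (0.0000, 1.0000).
r_{12} = e_1·v_2 = -3.0000.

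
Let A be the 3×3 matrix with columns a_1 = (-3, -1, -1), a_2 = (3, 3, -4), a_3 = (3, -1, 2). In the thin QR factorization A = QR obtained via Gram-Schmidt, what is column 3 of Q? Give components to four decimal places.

a_1 = (-3, -1, -1); ‖a_1‖ = 3.3166, so q_1 = (-0.9045, -0.3015, -0.3015).
q_1·a_2 = (-0.9045)·3 + (-0.3015)·3 + (-0.3015)·(-4) = -2.4121.
u_2 = a_2 + 2.4121·q_1 = (0.8182, 2.2727, -4.7273).
‖u_2‖ = 5.3087, so q_2 = (0.1541, 0.4281, -0.8905).
q_1·a_3 = (-0.9045)·3 + (-0.3015)·(-1) + (-0.3015)·2 = -3.0151; q_2·a_3 = 0.1541·3 + 0.4281·(-1) + (-0.8905)·2 = -1.7467.
u_3 = a_3 + 3.0151·q_1 + 1.7467·q_2 = (0.5419, -1.1613, -0.4645).
‖u_3‖ = 1.3631, so q_3 = (0.3976, -0.8519, -0.3408).

q_3 = (0.3976, -0.8519, -0.3408)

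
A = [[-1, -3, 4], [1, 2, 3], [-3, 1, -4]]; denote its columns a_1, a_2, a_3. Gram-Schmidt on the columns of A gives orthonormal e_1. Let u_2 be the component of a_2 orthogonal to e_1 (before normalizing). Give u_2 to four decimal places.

u_2 = (-2.8182, 1.8182, 1.5455)

a_1 = (-1, 1, -3); ‖a_1‖ = 3.3166, so e_1 = (-0.3015, 0.3015, -0.9045).
e_1·a_2 = (-0.3015)·(-3) + 0.3015·2 + (-0.9045)·1 = 0.6030.
u_2 = a_2 − 0.6030·e_1 = (-2.8182, 1.8182, 1.5455).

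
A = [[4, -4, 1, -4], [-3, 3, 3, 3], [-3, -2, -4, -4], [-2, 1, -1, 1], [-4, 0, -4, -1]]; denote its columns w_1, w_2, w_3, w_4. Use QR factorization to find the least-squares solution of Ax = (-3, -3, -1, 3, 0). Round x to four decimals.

e_1 = w_1/‖w_1‖ = (4, -3, -3, -2, -4)/7.3485 = (0.5443, -0.4082, -0.4082, -0.2722, -0.5443).
r_{12} = e_1·w_2 = -2.8577.
u_2 = w_2 + 2.8577·e_1 = (-2.4444, 1.8333, -3.1667, 0.2222, -1.5556).
‖u_2‖ = 4.6726, so e_2 = (-0.5231, 0.3924, -0.6777, 0.0476, -0.3329).
r_{13} = e_1·w_3 = 3.4021; r_{23} = e_2·w_3 = 4.6488.
u_3 = w_3 − 3.4021·e_1 − 4.6488·e_2 = (1.5802, 2.5649, 0.5394, -0.2952, -0.6005).
‖u_3‖ = 3.1328, so e_3 = (0.5044, 0.8187, 0.1722, -0.0942, -0.1917).
r_{14} = e_1·w_4 = -1.4969; r_{24} = e_2·w_4 = 6.3609; r_{34} = e_3·w_4 = -0.1527.
u_4 = w_4 + 1.4969·e_1 − 6.3609·e_2 + 0.1527·e_3 = (0.2195, 0.0181, -0.2740, 0.2757, 0.2735).
‖u_4‖ = 0.5238, so e_4 = (0.4191, 0.0346, -0.5230, 0.5263, 0.5222).
Qᵀb = (-0.8165, 1.2127, -4.4242, 0.7408).
Back-substitute: x_4 = 0.7408/0.5238 = 1.4142.
x_3 = (-4.4242 + 0.1527·1.4142)/3.1328 = -1.3433.
x_2 = (1.2127 − 4.6488·(-1.3433) − 6.3609·1.4142)/4.6726 = -0.3291.
x_1 = (-0.8165 + 2.8577·(-0.3291) − 3.4021·(-1.3433) + 1.4969·1.4142)/7.3485 = 0.6709.

x = (0.6709, -0.3291, -1.3433, 1.4142)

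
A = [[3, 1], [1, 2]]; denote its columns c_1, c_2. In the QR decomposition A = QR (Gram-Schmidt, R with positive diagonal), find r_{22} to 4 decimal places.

q_1 = c_1/‖c_1‖ = (3, 1)/3.1623 = (0.9487, 0.3162).
r_{12} = q_1·c_2 = 1.5811.
u_2 = c_2 − 1.5811·q_1 = (-0.5000, 1.5000).
r_{22} = ‖u_2‖ = 1.5811.

r_{22} = 1.5811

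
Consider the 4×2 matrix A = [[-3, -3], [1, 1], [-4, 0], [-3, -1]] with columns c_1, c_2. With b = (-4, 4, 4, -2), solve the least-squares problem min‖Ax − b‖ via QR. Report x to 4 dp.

x = (-0.7778, 2.5556)

q_1 = c_1/‖c_1‖ = (-3, 1, -4, -3)/5.9161 = (-0.5071, 0.1690, -0.6761, -0.5071).
r_{12} = q_1·c_2 = 2.1974.
u_2 = c_2 − 2.1974·q_1 = (-1.8857, 0.6286, 1.4857, 0.1143).
‖u_2‖ = 2.4842, so q_2 = (-0.7591, 0.2530, 0.5981, 0.0460).
Qᵀb = (1.0142, 6.3486).
Back-substitute: x_2 = 6.3486/2.4842 = 2.5556.
x_1 = (1.0142 − 2.1974·2.5556)/5.9161 = -0.7778.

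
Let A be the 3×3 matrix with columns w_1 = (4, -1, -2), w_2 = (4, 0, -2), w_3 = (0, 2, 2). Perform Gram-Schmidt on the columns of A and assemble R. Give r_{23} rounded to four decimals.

r_{23} = 1.7566

w_1 = (4, -1, -2); ‖w_1‖ = 4.5826, so e_1 = (0.8729, -0.2182, -0.4364).
e_1·w_2 = 0.8729·4 + (-0.2182)·0 + (-0.4364)·(-2) = 4.3644.
u_2 = w_2 − 4.3644·e_1 = (0.1905, 0.9524, -0.0952).
‖u_2‖ = 0.9759, so e_2 = (0.1952, 0.9759, -0.0976).
r_{23} = e_2·w_3 = 1.7566.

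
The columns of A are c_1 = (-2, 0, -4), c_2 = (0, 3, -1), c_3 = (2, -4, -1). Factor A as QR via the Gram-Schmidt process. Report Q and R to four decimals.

Q = [[-0.4472, 0.1319, 0.8847], [0.0000, 0.9891, -0.1474], [-0.8944, -0.0659, -0.4423]], R = [[4.4721, 0.8944, 0.0000], [0.0000, 3.0332, -3.6266], [0.0000, 0.0000, 2.8014]]

c_1 = (-2, 0, -4); ‖c_1‖ = 4.4721, so e_1 = (-0.4472, 0.0000, -0.8944).
e_1·c_2 = (-0.4472)·0 + 0.0000·3 + (-0.8944)·(-1) = 0.8944.
u_2 = c_2 − 0.8944·e_1 = (0.4000, 3.0000, -0.2000).
‖u_2‖ = 3.0332, so e_2 = (0.1319, 0.9891, -0.0659).
e_1·c_3 = (-0.4472)·2 + 0.0000·(-4) + (-0.8944)·(-1) = 0.0000; e_2·c_3 = 0.1319·2 + 0.9891·(-4) + (-0.0659)·(-1) = -3.6266.
u_3 = c_3 + 0.0000·e_1 + 3.6266·e_2 = (2.4783, -0.4130, -1.2391).
‖u_3‖ = 2.8014, so e_3 = (0.8847, -0.1474, -0.4423).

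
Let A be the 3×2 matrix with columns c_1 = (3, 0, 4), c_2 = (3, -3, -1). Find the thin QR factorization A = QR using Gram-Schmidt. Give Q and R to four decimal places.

c_1 = (3, 0, 4); ‖c_1‖ = 5.0000, so e_1 = (0.6000, 0.0000, 0.8000).
e_1·c_2 = 0.6000·3 + 0.0000·(-3) + 0.8000·(-1) = 1.0000.
u_2 = c_2 − 1.0000·e_1 = (2.4000, -3.0000, -1.8000).
‖u_2‖ = 4.2426, so e_2 = (0.5657, -0.7071, -0.4243).

Q = [[0.6000, 0.5657], [0.0000, -0.7071], [0.8000, -0.4243]], R = [[5.0000, 1.0000], [0.0000, 4.2426]]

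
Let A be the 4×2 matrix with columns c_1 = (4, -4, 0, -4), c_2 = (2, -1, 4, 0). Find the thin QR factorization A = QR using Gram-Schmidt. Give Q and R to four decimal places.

Q = [[0.5774, 0.2357], [-0.5774, 0.0000], [0.0000, 0.9428], [-0.5774, 0.2357]], R = [[6.9282, 1.7321], [0.0000, 4.2426]]

c_1 = (4, -4, 0, -4); ‖c_1‖ = 6.9282, so e_1 = (0.5774, -0.5774, 0.0000, -0.5774).
e_1·c_2 = 0.5774·2 + (-0.5774)·(-1) + 0.0000·4 + (-0.5774)·0 = 1.7321.
u_2 = c_2 − 1.7321·e_1 = (1.0000, 0.0000, 4.0000, 1.0000).
‖u_2‖ = 4.2426, so e_2 = (0.2357, 0.0000, 0.9428, 0.2357).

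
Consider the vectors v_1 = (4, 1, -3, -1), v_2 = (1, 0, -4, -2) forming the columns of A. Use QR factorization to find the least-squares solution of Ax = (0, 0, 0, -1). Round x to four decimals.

v_1 = (4, 1, -3, -1); ‖v_1‖ = 5.1962, so q_1 = (0.7698, 0.1925, -0.5774, -0.1925).
q_1·v_2 = 0.7698·1 + 0.1925·0 + (-0.5774)·(-4) + (-0.1925)·(-2) = 3.4641.
u_2 = v_2 − 3.4641·q_1 = (-1.6667, -0.6667, -2.0000, -1.3333).
‖u_2‖ = 3.0000, so q_2 = (-0.5556, -0.2222, -0.6667, -0.4444).
Qᵀb = (0.1925, 0.4444).
Back-substitute: x_2 = 0.4444/3.0000 = 0.1481.
x_1 = (0.1925 − 3.4641·0.1481)/5.1962 = -0.0617.

x = (-0.0617, 0.1481)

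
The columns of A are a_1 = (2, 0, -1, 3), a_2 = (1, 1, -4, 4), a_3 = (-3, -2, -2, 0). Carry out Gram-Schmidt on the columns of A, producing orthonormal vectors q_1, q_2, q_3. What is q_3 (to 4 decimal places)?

q_3 = (-0.4003, -0.8807, -0.0801, 0.2402)

a_1 = (2, 0, -1, 3); ‖a_1‖ = 3.7417, so q_1 = (0.5345, 0.0000, -0.2673, 0.8018).
q_1·a_2 = 0.5345·1 + 0.0000·1 + (-0.2673)·(-4) + 0.8018·4 = 4.8107.
u_2 = a_2 − 4.8107·q_1 = (-1.5714, 1.0000, -2.7143, 0.1429).
‖u_2‖ = 3.2950, so q_2 = (-0.4769, 0.3035, -0.8238, 0.0434).
q_1·a_3 = 0.5345·(-3) + 0.0000·(-2) + (-0.2673)·(-2) + 0.8018·0 = -1.0690; q_2·a_3 = (-0.4769)·(-3) + 0.3035·(-2) + (-0.8238)·(-2) + 0.0434·0 = 2.4713.
u_3 = a_3 + 1.0690·q_1 − 2.4713·q_2 = (-1.2500, -2.7500, -0.2500, 0.7500).
‖u_3‖ = 3.1225, so q_3 = (-0.4003, -0.8807, -0.0801, 0.2402).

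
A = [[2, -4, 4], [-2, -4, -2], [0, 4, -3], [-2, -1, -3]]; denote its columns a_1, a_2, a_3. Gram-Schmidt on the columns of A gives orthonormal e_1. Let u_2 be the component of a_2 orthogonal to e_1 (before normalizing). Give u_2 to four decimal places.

a_1 = (2, -2, 0, -2); ‖a_1‖ = 3.4641, so e_1 = (0.5774, -0.5774, 0.0000, -0.5774).
e_1·a_2 = 0.5774·(-4) + (-0.5774)·(-4) + 0.0000·4 + (-0.5774)·(-1) = 0.5774.
u_2 = a_2 − 0.5774·e_1 = (-4.3333, -3.6667, 4.0000, -0.6667).

u_2 = (-4.3333, -3.6667, 4.0000, -0.6667)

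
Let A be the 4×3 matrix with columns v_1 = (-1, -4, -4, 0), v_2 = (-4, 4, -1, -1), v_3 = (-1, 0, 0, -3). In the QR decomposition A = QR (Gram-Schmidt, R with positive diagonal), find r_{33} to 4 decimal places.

r_{33} = 2.8868

v_1 = (-1, -4, -4, 0); ‖v_1‖ = 5.7446, so e_1 = (-0.1741, -0.6963, -0.6963, 0.0000).
e_1·v_2 = (-0.1741)·(-4) + (-0.6963)·4 + (-0.6963)·(-1) + 0.0000·(-1) = -1.3926.
u_2 = v_2 + 1.3926·e_1 = (-4.2424, 3.0303, -1.9697, -1.0000).
‖u_2‖ = 5.6622, so e_2 = (-0.7493, 0.5352, -0.3479, -0.1766).
e_1·v_3 = (-0.1741)·(-1) + (-0.6963)·0 + (-0.6963)·0 + 0.0000·(-3) = 0.1741; e_2·v_3 = (-0.7493)·(-1) + 0.5352·0 + (-0.3479)·0 + (-0.1766)·(-3) = 1.2791.
u_3 = v_3 − 0.1741·e_1 − 1.2791·e_2 = (-0.0113, -0.5633, 0.5662, -2.7741).
r_{33} = ‖u_3‖ = 2.8868.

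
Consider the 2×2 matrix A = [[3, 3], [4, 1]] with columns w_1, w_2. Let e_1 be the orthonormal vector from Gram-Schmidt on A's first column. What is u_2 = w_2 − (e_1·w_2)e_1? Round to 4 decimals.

u_2 = (1.4400, -1.0800)

e_1 = w_1/‖w_1‖ = (3, 4)/5.0000 = (0.6000, 0.8000).
r_{12} = e_1·w_2 = 2.6000.
u_2 = w_2 − 2.6000·e_1 = (1.4400, -1.0800).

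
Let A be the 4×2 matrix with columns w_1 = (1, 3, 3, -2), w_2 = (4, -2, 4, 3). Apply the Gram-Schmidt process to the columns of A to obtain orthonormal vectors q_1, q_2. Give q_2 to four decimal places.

w_1 = (1, 3, 3, -2); ‖w_1‖ = 4.7958, so q_1 = (0.2085, 0.6255, 0.6255, -0.4170).
q_1·w_2 = 0.2085·4 + 0.6255·(-2) + 0.6255·4 + (-0.4170)·3 = 0.8341.
u_2 = w_2 − 0.8341·q_1 = (3.8261, -2.5217, 3.4783, 3.3478).
‖u_2‖ = 6.6562, so q_2 = (0.5748, -0.3789, 0.5226, 0.5030).

q_2 = (0.5748, -0.3789, 0.5226, 0.5030)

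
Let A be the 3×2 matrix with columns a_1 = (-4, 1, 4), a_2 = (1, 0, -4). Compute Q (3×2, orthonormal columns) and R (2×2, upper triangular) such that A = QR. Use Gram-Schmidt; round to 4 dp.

Q = [[-0.6963, -0.6448], [0.1741, 0.2744], [0.6963, -0.7134]], R = [[5.7446, -3.4816], [0.0000, 2.2088]]

q_1 = a_1/‖a_1‖ = (-4, 1, 4)/5.7446 = (-0.6963, 0.1741, 0.6963).
r_{12} = q_1·a_2 = -3.4816.
u_2 = a_2 + 3.4816·q_1 = (-1.4242, 0.6061, -1.5758).
‖u_2‖ = 2.2088, so q_2 = (-0.6448, 0.2744, -0.7134).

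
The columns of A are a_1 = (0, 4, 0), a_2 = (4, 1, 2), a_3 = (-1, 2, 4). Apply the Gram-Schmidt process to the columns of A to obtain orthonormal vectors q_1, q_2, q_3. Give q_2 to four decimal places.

q_2 = (0.8944, 0.0000, 0.4472)

a_1 = (0, 4, 0); ‖a_1‖ = 4.0000, so q_1 = (0.0000, 1.0000, 0.0000).
q_1·a_2 = 0.0000·4 + 1.0000·1 + 0.0000·2 = 1.0000.
u_2 = a_2 − 1.0000·q_1 = (4.0000, 0.0000, 2.0000).
‖u_2‖ = 4.4721, so q_2 = (0.8944, 0.0000, 0.4472).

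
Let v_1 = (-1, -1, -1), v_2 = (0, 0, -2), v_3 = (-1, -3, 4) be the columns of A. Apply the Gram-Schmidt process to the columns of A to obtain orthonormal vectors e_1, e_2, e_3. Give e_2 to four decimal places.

e_1 = v_1/‖v_1‖ = (-1, -1, -1)/1.7321 = (-0.5774, -0.5774, -0.5774).
r_{12} = e_1·v_2 = 1.1547.
u_2 = v_2 − 1.1547·e_1 = (0.6667, 0.6667, -1.3333).
‖u_2‖ = 1.6330, so e_2 = (0.4082, 0.4082, -0.8165).

e_2 = (0.4082, 0.4082, -0.8165)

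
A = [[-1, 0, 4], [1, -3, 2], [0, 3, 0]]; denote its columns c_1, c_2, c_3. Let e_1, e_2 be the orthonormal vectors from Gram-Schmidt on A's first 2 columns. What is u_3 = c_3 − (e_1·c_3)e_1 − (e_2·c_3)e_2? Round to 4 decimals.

u_3 = (2.0000, 2.0000, 2.0000)

e_1 = c_1/‖c_1‖ = (-1, 1, 0)/1.4142 = (-0.7071, 0.7071, 0.0000).
r_{12} = e_1·c_2 = -2.1213.
u_2 = c_2 + 2.1213·e_1 = (-1.5000, -1.5000, 3.0000).
‖u_2‖ = 3.6742, so e_2 = (-0.4082, -0.4082, 0.8165).
r_{13} = e_1·c_3 = -1.4142; r_{23} = e_2·c_3 = -2.4495.
u_3 = c_3 + 1.4142·e_1 + 2.4495·e_2 = (2.0000, 2.0000, 2.0000).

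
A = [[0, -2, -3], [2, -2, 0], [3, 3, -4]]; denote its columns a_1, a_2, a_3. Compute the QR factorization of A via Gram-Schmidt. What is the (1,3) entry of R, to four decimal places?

r_{13} = -3.3282

a_1 = (0, 2, 3); ‖a_1‖ = 3.6056, so e_1 = (0.0000, 0.5547, 0.8321).
r_{13} = e_1·a_3 = -3.3282.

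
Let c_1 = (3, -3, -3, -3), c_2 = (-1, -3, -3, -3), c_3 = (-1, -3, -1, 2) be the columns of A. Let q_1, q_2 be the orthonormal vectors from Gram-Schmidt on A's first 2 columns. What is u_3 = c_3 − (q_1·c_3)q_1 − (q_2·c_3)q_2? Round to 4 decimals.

u_3 = (0.0000, -2.3333, -0.3333, 2.6667)

q_1 = c_1/‖c_1‖ = (3, -3, -3, -3)/6.0000 = (0.5000, -0.5000, -0.5000, -0.5000).
r_{12} = q_1·c_2 = 4.0000.
u_2 = c_2 − 4.0000·q_1 = (-3.0000, -1.0000, -1.0000, -1.0000).
‖u_2‖ = 3.4641, so q_2 = (-0.8660, -0.2887, -0.2887, -0.2887).
r_{13} = q_1·c_3 = 0.5000; r_{23} = q_2·c_3 = 1.4434.
u_3 = c_3 − 0.5000·q_1 − 1.4434·q_2 = (0.0000, -2.3333, -0.3333, 2.6667).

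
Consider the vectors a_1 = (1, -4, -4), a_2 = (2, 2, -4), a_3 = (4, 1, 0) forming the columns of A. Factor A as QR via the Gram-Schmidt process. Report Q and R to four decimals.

e_1 = a_1/‖a_1‖ = (1, -4, -4)/5.7446 = (0.1741, -0.6963, -0.6963).
r_{12} = e_1·a_2 = 1.7408.
u_2 = a_2 − 1.7408·e_1 = (1.6970, 3.2121, -2.7879).
‖u_2‖ = 4.5793, so e_2 = (0.3706, 0.7014, -0.6088).
r_{13} = e_1·a_3 = 0.0000; r_{23} = e_2·a_3 = 2.1838.
u_3 = a_3 + 0.0000·e_1 − 2.1838·e_2 = (3.1908, -0.5318, 1.3295).
‖u_3‖ = 3.4973, so e_3 = (0.9123, -0.1521, 0.3801).

Q = [[0.1741, 0.3706, 0.9123], [-0.6963, 0.7014, -0.1521], [-0.6963, -0.6088, 0.3801]], R = [[5.7446, 1.7408, 0.0000], [0.0000, 4.5793, 2.1838], [0.0000, 0.0000, 3.4973]]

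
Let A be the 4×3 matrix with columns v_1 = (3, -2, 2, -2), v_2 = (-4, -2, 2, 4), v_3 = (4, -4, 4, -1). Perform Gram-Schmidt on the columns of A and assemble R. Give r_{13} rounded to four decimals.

r_{13} = 6.5465

q_1 = v_1/‖v_1‖ = (3, -2, 2, -2)/4.5826 = (0.6547, -0.4364, 0.4364, -0.4364).
r_{13} = q_1·v_3 = 6.5465.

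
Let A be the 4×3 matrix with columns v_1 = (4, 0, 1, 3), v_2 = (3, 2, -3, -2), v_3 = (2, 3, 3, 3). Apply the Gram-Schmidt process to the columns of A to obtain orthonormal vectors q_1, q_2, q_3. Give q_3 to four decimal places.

q_3 = (-0.1448, 0.8960, 0.4163, 0.0543)

q_1 = v_1/‖v_1‖ = (4, 0, 1, 3)/5.0990 = (0.7845, 0.0000, 0.1961, 0.5883).
r_{12} = q_1·v_2 = 0.5883.
u_2 = v_2 − 0.5883·q_1 = (2.5385, 2.0000, -3.1154, -2.3462).
‖u_2‖ = 5.0650, so q_2 = (0.5012, 0.3949, -0.6151, -0.4632).
r_{13} = q_1·v_3 = 3.9223; r_{23} = q_2·v_3 = -1.0479.
u_3 = v_3 − 3.9223·q_1 + 1.0479·q_2 = (-0.5517, 3.4138, 1.5862, 0.2069).
‖u_3‖ = 3.8101, so q_3 = (-0.1448, 0.8960, 0.4163, 0.0543).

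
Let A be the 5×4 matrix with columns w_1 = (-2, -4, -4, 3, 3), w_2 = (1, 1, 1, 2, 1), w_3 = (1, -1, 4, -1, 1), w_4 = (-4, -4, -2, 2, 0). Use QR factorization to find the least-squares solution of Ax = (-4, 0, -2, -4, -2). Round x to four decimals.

x = (-0.4050, -1.6553, -0.3623, 0.3459)

w_1 = (-2, -4, -4, 3, 3); ‖w_1‖ = 7.3485, so e_1 = (-0.2722, -0.5443, -0.5443, 0.4082, 0.4082).
e_1·w_2 = (-0.2722)·1 + (-0.5443)·1 + (-0.5443)·1 + 0.4082·2 + 0.4082·1 = -0.1361.
u_2 = w_2 + 0.1361·e_1 = (0.9630, 0.9259, 0.9259, 2.0556, 1.0556).
‖u_2‖ = 2.8252, so e_2 = (0.3409, 0.3277, 0.3277, 0.7276, 0.3736).
e_1·w_3 = (-0.2722)·1 + (-0.5443)·(-1) + (-0.5443)·4 + 0.4082·(-1) + 0.4082·1 = -1.9052; e_2·w_3 = 0.3409·1 + 0.3277·(-1) + 0.3277·4 + 0.7276·(-1) + 0.3736·1 = 0.9701.
u_3 = w_3 + 1.9052·e_1 − 0.9701·e_2 = (0.1508, -2.3550, 2.6450, -0.9281, 1.4153).
‖u_3‖ = 3.9280, so e_3 = (0.0384, -0.5995, 0.6734, -0.2363, 0.3603).
e_1·w_4 = (-0.2722)·(-4) + (-0.5443)·(-4) + (-0.5443)·(-2) + 0.4082·2 + 0.4082·0 = 5.1711; e_2·w_4 = 0.3409·(-4) + 0.3277·(-4) + 0.3277·(-2) + 0.7276·2 + 0.3736·0 = -1.8747; e_3·w_4 = 0.0384·(-4) + (-0.5995)·(-4) + 0.6734·(-2) + (-0.2363)·2 + 0.3603·0 = 0.4253.
u_4 = w_4 − 5.1711·e_1 + 1.8747·e_2 − 0.4253·e_3 = (-1.9699, -0.3158, 1.1429, 1.3534, -1.5639).
‖u_4‖ = 3.0926, so e_4 = (-0.6370, -0.1021, 0.3696, 0.4376, -0.5057).
Qᵀb = (-0.2722, -5.6765, -1.2759, 1.0698).
Back-substitute: x_4 = 1.0698/3.0926 = 0.3459.
x_3 = (-1.2759 − 0.4253·0.3459)/3.9280 = -0.3623.
x_2 = (-5.6765 − 0.9701·(-0.3623) + 1.8747·0.3459)/2.8252 = -1.6553.
x_1 = (-0.2722 + 0.1361·(-1.6553) + 1.9052·(-0.3623) − 5.1711·0.3459)/7.3485 = -0.4050.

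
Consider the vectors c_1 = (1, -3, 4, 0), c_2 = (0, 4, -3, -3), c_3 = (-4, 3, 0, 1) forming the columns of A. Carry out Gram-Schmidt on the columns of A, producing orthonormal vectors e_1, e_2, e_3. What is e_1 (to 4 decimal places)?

e_1 = (0.1961, -0.5883, 0.7845, 0.0000)

e_1 = c_1/‖c_1‖ = (1, -3, 4, 0)/5.0990 = (0.1961, -0.5883, 0.7845, 0.0000).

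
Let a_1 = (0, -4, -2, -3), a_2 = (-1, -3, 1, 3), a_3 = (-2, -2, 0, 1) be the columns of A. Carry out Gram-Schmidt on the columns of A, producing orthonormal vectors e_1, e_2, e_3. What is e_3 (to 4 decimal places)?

e_1 = a_1/‖a_1‖ = (0, -4, -2, -3)/5.3852 = (0.0000, -0.7428, -0.3714, -0.5571).
r_{12} = e_1·a_2 = 0.1857.
u_2 = a_2 − 0.1857·e_1 = (-1.0000, -2.8621, 1.0690, 3.1034).
‖u_2‖ = 4.4683, so e_2 = (-0.2238, -0.6405, 0.2392, 0.6946).
r_{13} = e_1·a_3 = 0.9285; r_{23} = e_2·a_3 = 2.4232.
u_3 = a_3 − 0.9285·e_1 − 2.4232·e_2 = (-1.4577, 0.2418, -0.2349, -0.1658).
‖u_3‖ = 1.5053, so e_3 = (-0.9684, 0.1606, -0.1560, -0.1101).

e_3 = (-0.9684, 0.1606, -0.1560, -0.1101)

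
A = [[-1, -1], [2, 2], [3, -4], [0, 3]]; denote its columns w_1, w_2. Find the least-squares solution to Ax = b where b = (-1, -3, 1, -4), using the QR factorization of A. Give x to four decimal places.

w_1 = (-1, 2, 3, 0); ‖w_1‖ = 3.7417, so e_1 = (-0.2673, 0.5345, 0.8018, 0.0000).
e_1·w_2 = (-0.2673)·(-1) + 0.5345·2 + 0.8018·(-4) + 0.0000·3 = -1.8708.
u_2 = w_2 + 1.8708·e_1 = (-1.5000, 3.0000, -2.5000, 3.0000).
‖u_2‖ = 5.1478, so e_2 = (-0.2914, 0.5828, -0.4856, 0.5828).
Qᵀb = (-0.5345, -4.2737).
Back-substitute: x_2 = -4.2737/5.1478 = -0.8302.
x_1 = (-0.5345 + 1.8708·(-0.8302))/3.7417 = -0.5580.

x = (-0.5580, -0.8302)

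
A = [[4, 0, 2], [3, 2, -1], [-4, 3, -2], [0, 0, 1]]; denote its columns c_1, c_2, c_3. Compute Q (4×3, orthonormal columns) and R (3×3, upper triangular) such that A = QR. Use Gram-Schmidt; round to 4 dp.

q_1 = c_1/‖c_1‖ = (4, 3, -4, 0)/6.4031 = (0.6247, 0.4685, -0.6247, 0.0000).
r_{12} = q_1·c_2 = -0.9370.
u_2 = c_2 + 0.9370·q_1 = (0.5854, 2.4390, 2.4146, 0.0000).
‖u_2‖ = 3.4817, so q_2 = (0.1681, 0.7005, 0.6935, 0.0000).
r_{13} = q_1·c_3 = 2.0303; r_{23} = q_2·c_3 = -1.7513.
u_3 = c_3 − 2.0303·q_1 + 1.7513·q_2 = (1.0262, -0.7243, 0.4829, 1.0000).
‖u_3‖ = 1.6766, so q_3 = (0.6121, -0.4320, 0.2880, 0.5965).

Q = [[0.6247, 0.1681, 0.6121], [0.4685, 0.7005, -0.4320], [-0.6247, 0.6935, 0.2880], [0.0000, 0.0000, 0.5965]], R = [[6.4031, -0.9370, 2.0303], [0.0000, 3.4817, -1.7513], [0.0000, 0.0000, 1.6766]]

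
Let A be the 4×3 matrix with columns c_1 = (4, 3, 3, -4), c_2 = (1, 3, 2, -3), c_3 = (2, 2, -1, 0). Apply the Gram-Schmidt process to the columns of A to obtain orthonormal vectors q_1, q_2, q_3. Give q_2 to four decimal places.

c_1 = (4, 3, 3, -4); ‖c_1‖ = 7.0711, so q_1 = (0.5657, 0.4243, 0.4243, -0.5657).
q_1·c_2 = 0.5657·1 + 0.4243·3 + 0.4243·2 + (-0.5657)·(-3) = 4.3841.
u_2 = c_2 − 4.3841·q_1 = (-1.4800, 1.1400, 0.1400, -0.5200).
‖u_2‖ = 1.9442, so q_2 = (-0.7612, 0.5864, 0.0720, -0.2675).

q_2 = (-0.7612, 0.5864, 0.0720, -0.2675)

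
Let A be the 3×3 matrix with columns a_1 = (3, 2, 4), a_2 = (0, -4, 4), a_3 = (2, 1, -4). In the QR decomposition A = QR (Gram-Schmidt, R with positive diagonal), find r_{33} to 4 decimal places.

e_1 = a_1/‖a_1‖ = (3, 2, 4)/5.3852 = (0.5571, 0.3714, 0.7428).
r_{12} = e_1·a_2 = 1.4856.
u_2 = a_2 − 1.4856·e_1 = (-0.8276, -4.5517, 2.8966).
‖u_2‖ = 5.4583, so e_2 = (-0.1516, -0.8339, 0.5307).
r_{13} = e_1·a_3 = -1.4856; r_{23} = e_2·a_3 = -3.2598.
u_3 = a_3 + 1.4856·e_1 + 3.2598·e_2 = (2.3333, -1.1667, -1.1667).
r_{33} = ‖u_3‖ = 2.8577.

r_{33} = 2.8577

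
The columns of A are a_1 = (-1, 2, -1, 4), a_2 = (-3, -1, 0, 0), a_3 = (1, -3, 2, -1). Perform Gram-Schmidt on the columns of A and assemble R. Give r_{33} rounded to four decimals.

r_{33} = 2.6987

a_1 = (-1, 2, -1, 4); ‖a_1‖ = 4.6904, so e_1 = (-0.2132, 0.4264, -0.2132, 0.8528).
e_1·a_2 = (-0.2132)·(-3) + 0.4264·(-1) + (-0.2132)·0 + 0.8528·0 = 0.2132.
u_2 = a_2 − 0.2132·e_1 = (-2.9545, -1.0909, 0.0455, -0.1818).
‖u_2‖ = 3.1551, so e_2 = (-0.9364, -0.3458, 0.0144, -0.0576).
e_1·a_3 = (-0.2132)·1 + 0.4264·(-3) + (-0.2132)·2 + 0.8528·(-1) = -2.7716; e_2·a_3 = (-0.9364)·1 + (-0.3458)·(-3) + 0.0144·2 + (-0.0576)·(-1) = 0.1873.
u_3 = a_3 + 2.7716·e_1 − 0.1873·e_2 = (0.5845, -1.7534, 1.4064, 1.3744).
r_{33} = ‖u_3‖ = 2.6987.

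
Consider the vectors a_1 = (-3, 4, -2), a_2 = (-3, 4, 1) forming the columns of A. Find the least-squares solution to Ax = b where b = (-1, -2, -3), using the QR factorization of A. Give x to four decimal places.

x = (0.9333, -1.1333)

a_1 = (-3, 4, -2); ‖a_1‖ = 5.3852, so e_1 = (-0.5571, 0.7428, -0.3714).
e_1·a_2 = (-0.5571)·(-3) + 0.7428·4 + (-0.3714)·1 = 4.2710.
u_2 = a_2 − 4.2710·e_1 = (-0.6207, 0.8276, 2.5862).
‖u_2‖ = 2.7854, so e_2 = (-0.2228, 0.2971, 0.9285).
Qᵀb = (0.1857, -3.1568).
Back-substitute: x_2 = -3.1568/2.7854 = -1.1333.
x_1 = (0.1857 − 4.2710·(-1.1333))/5.3852 = 0.9333.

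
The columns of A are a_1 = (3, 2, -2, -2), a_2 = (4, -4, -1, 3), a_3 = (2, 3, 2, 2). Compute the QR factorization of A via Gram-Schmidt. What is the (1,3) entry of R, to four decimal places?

r_{13} = 0.8729

e_1 = a_1/‖a_1‖ = (3, 2, -2, -2)/4.5826 = (0.6547, 0.4364, -0.4364, -0.4364).
r_{13} = e_1·a_3 = 0.8729.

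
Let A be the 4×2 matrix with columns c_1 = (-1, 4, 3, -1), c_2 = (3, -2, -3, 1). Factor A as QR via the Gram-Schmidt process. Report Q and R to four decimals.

q_1 = c_1/‖c_1‖ = (-1, 4, 3, -1)/5.1962 = (-0.1925, 0.7698, 0.5774, -0.1925).
r_{12} = q_1·c_2 = -4.0415.
u_2 = c_2 + 4.0415·q_1 = (2.2222, 1.1111, -0.6667, 0.2222).
‖u_2‖ = 2.5820, so q_2 = (0.8607, 0.4303, -0.2582, 0.0861).

Q = [[-0.1925, 0.8607], [0.7698, 0.4303], [0.5774, -0.2582], [-0.1925, 0.0861]], R = [[5.1962, -4.0415], [0.0000, 2.5820]]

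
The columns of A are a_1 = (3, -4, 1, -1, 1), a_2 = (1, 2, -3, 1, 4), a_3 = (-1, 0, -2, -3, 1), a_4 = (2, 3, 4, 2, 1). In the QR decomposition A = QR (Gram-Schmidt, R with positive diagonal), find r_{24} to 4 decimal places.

a_1 = (3, -4, 1, -1, 1); ‖a_1‖ = 5.2915, so e_1 = (0.5669, -0.7559, 0.1890, -0.1890, 0.1890).
e_1·a_2 = 0.5669·1 + (-0.7559)·2 + 0.1890·(-3) + (-0.1890)·1 + 0.1890·4 = -0.9449.
u_2 = a_2 + 0.9449·e_1 = (1.5357, 1.2857, -2.8214, 0.8214, 4.1786).
‖u_2‖ = 5.4870, so e_2 = (0.2799, 0.2343, -0.5142, 0.1497, 0.7615).
r_{24} = e_2·a_4 = 0.2669.

r_{24} = 0.2669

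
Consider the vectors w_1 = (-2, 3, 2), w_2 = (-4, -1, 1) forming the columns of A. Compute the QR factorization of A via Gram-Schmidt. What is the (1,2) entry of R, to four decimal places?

w_1 = (-2, 3, 2); ‖w_1‖ = 4.1231, so e_1 = (-0.4851, 0.7276, 0.4851).
r_{12} = e_1·w_2 = 1.6977.

r_{12} = 1.6977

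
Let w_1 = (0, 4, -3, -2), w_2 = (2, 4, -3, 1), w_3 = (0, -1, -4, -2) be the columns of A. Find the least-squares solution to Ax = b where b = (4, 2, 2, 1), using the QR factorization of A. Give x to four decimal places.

w_1 = (0, 4, -3, -2); ‖w_1‖ = 5.3852, so e_1 = (0.0000, 0.7428, -0.5571, -0.3714).
e_1·w_2 = 0.0000·2 + 0.7428·4 + (-0.5571)·(-3) + (-0.3714)·1 = 4.2710.
u_2 = w_2 − 4.2710·e_1 = (2.0000, 0.8276, -0.6207, 2.5862).
‖u_2‖ = 3.4291, so e_2 = (0.5832, 0.2413, -0.1810, 0.7542).
e_1·w_3 = 0.0000·0 + 0.7428·(-1) + (-0.5571)·(-4) + (-0.3714)·(-2) = 2.2283; e_2·w_3 = 0.5832·0 + 0.2413·(-1) + (-0.1810)·(-4) + 0.7542·(-2) = -1.0257.
u_3 = w_3 − 2.2283·e_1 + 1.0257·e_2 = (0.5982, -2.4076, -2.9443, -0.3988).
‖u_3‖ = 3.8707, so e_3 = (0.1546, -0.6220, -0.7607, -0.1030).
Qᵀb = (0.0000, 3.2079, -2.2501).
Back-substitute: x_3 = -2.2501/3.8707 = -0.5813.
x_2 = (3.2079 + 1.0257·(-0.5813))/3.4291 = 0.7616.
x_1 = (0.0000 − 4.2710·0.7616 − 2.2283·(-0.5813))/5.3852 = -0.3635.

x = (-0.3635, 0.7616, -0.5813)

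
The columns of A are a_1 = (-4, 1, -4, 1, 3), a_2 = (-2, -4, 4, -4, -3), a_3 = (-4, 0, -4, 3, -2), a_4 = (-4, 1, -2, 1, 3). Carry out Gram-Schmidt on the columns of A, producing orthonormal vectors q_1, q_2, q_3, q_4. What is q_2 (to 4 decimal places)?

a_1 = (-4, 1, -4, 1, 3); ‖a_1‖ = 6.5574, so q_1 = (-0.6100, 0.1525, -0.6100, 0.1525, 0.4575).
q_1·a_2 = (-0.6100)·(-2) + 0.1525·(-4) + (-0.6100)·4 + 0.1525·(-4) + 0.4575·(-3) = -3.8125.
u_2 = a_2 + 3.8125·q_1 = (-4.3256, -3.4186, 1.6744, -3.4186, -1.2558).
‖u_2‖ = 6.8165, so q_2 = (-0.6346, -0.5015, 0.2456, -0.5015, -0.1842).

q_2 = (-0.6346, -0.5015, 0.2456, -0.5015, -0.1842)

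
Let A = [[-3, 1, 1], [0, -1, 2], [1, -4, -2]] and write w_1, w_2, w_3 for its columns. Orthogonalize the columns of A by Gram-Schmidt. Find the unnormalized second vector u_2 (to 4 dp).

q_1 = w_1/‖w_1‖ = (-3, 0, 1)/3.1623 = (-0.9487, 0.0000, 0.3162).
r_{12} = q_1·w_2 = -2.2136.
u_2 = w_2 + 2.2136·q_1 = (-1.1000, -1.0000, -3.3000).

u_2 = (-1.1000, -1.0000, -3.3000)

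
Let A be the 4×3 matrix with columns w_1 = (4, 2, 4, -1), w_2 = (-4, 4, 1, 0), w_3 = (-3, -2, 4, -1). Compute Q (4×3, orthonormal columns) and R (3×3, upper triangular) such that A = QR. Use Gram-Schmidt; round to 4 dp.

e_1 = w_1/‖w_1‖ = (4, 2, 4, -1)/6.0828 = (0.6576, 0.3288, 0.6576, -0.1644).
r_{12} = e_1·w_2 = -0.6576.
u_2 = w_2 + 0.6576·e_1 = (-3.5676, 4.2162, 1.4324, -0.1081).
‖u_2‖ = 5.7068, so e_2 = (-0.6251, 0.7388, 0.2510, -0.0189).
r_{13} = e_1·w_3 = 0.1644; r_{23} = e_2·w_3 = 1.4208.
u_3 = w_3 − 0.1644·e_1 − 1.4208·e_2 = (-2.2199, -3.1037, 3.5353, -0.9461).
‖u_3‖ = 5.2872, so e_3 = (-0.4199, -0.5870, 0.6686, -0.1789).

Q = [[0.6576, -0.6251, -0.4199], [0.3288, 0.7388, -0.5870], [0.6576, 0.2510, 0.6686], [-0.1644, -0.0189, -0.1789]], R = [[6.0828, -0.6576, 0.1644], [0.0000, 5.7068, 1.4208], [0.0000, 0.0000, 5.2872]]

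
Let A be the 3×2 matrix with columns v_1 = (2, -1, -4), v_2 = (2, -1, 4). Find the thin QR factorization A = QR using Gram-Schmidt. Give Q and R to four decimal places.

Q = [[0.4364, 0.7807], [-0.2182, -0.3904], [-0.8729, 0.4880]], R = [[4.5826, -2.4004], [0.0000, 3.9036]]

v_1 = (2, -1, -4); ‖v_1‖ = 4.5826, so q_1 = (0.4364, -0.2182, -0.8729).
q_1·v_2 = 0.4364·2 + (-0.2182)·(-1) + (-0.8729)·4 = -2.4004.
u_2 = v_2 + 2.4004·q_1 = (3.0476, -1.5238, 1.9048).
‖u_2‖ = 3.9036, so q_2 = (0.7807, -0.3904, 0.4880).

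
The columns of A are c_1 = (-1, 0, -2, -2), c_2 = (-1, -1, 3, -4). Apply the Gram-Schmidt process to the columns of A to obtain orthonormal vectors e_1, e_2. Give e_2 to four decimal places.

e_2 = (-0.1307, -0.1961, 0.7191, -0.6537)

c_1 = (-1, 0, -2, -2); ‖c_1‖ = 3.0000, so e_1 = (-0.3333, 0.0000, -0.6667, -0.6667).
e_1·c_2 = (-0.3333)·(-1) + 0.0000·(-1) + (-0.6667)·3 + (-0.6667)·(-4) = 1.0000.
u_2 = c_2 − 1.0000·e_1 = (-0.6667, -1.0000, 3.6667, -3.3333).
‖u_2‖ = 5.0990, so e_2 = (-0.1307, -0.1961, 0.7191, -0.6537).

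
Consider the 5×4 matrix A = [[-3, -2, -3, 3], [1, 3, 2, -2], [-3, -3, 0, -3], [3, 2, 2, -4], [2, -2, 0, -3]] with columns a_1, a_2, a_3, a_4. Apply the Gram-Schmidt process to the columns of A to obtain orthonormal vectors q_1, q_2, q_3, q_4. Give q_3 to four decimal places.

a_1 = (-3, 1, -3, 3, 2); ‖a_1‖ = 5.6569, so q_1 = (-0.5303, 0.1768, -0.5303, 0.5303, 0.3536).
q_1·a_2 = (-0.5303)·(-2) + 0.1768·3 + (-0.5303)·(-3) + 0.5303·2 + 0.3536·(-2) = 3.5355.
u_2 = a_2 − 3.5355·q_1 = (-0.1250, 2.3750, -1.1250, 0.1250, -3.2500).
‖u_2‖ = 4.1833, so q_2 = (-0.0299, 0.5677, -0.2689, 0.0299, -0.7769).
q_1·a_3 = (-0.5303)·(-3) + 0.1768·2 + (-0.5303)·0 + 0.5303·2 + 0.3536·0 = 3.0052; q_2·a_3 = (-0.0299)·(-3) + 0.5677·2 + (-0.2689)·0 + 0.0299·2 + (-0.7769)·0 = 1.2849.
u_3 = a_3 − 3.0052·q_1 − 1.2849·q_2 = (-1.3679, 0.7393, 1.9393, 0.3679, -0.0643).
‖u_3‖ = 2.5135, so q_3 = (-0.5442, 0.2941, 0.7715, 0.1464, -0.0256).

q_3 = (-0.5442, 0.2941, 0.7715, 0.1464, -0.0256)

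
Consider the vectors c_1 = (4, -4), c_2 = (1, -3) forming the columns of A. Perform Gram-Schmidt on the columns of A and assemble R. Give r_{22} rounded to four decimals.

c_1 = (4, -4); ‖c_1‖ = 5.6569, so q_1 = (0.7071, -0.7071).
q_1·c_2 = 0.7071·1 + (-0.7071)·(-3) = 2.8284.
u_2 = c_2 − 2.8284·q_1 = (-1.0000, -1.0000).
r_{22} = ‖u_2‖ = 1.4142.

r_{22} = 1.4142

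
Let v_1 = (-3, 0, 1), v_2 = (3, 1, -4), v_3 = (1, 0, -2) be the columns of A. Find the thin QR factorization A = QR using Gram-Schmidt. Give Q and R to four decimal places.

Q = [[-0.9487, -0.2983, -0.1048], [0.0000, 0.3315, -0.9435], [0.3162, -0.8950, -0.3145]], R = [[3.1623, -4.1110, -1.5811], [0.0000, 3.0166, 1.4917], [0.0000, 0.0000, 0.5241]]

q_1 = v_1/‖v_1‖ = (-3, 0, 1)/3.1623 = (-0.9487, 0.0000, 0.3162).
r_{12} = q_1·v_2 = -4.1110.
u_2 = v_2 + 4.1110·q_1 = (-0.9000, 1.0000, -2.7000).
‖u_2‖ = 3.0166, so q_2 = (-0.2983, 0.3315, -0.8950).
r_{13} = q_1·v_3 = -1.5811; r_{23} = q_2·v_3 = 1.4917.
u_3 = v_3 + 1.5811·q_1 − 1.4917·q_2 = (-0.0549, -0.4945, -0.1648).
‖u_3‖ = 0.5241, so q_3 = (-0.1048, -0.9435, -0.3145).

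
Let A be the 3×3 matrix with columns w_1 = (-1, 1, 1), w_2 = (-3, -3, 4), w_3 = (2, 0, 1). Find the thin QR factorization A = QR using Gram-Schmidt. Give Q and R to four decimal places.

Q = [[-0.5774, -0.3113, 0.7548], [0.5774, -0.8093, 0.1078], [0.5774, 0.4981, 0.6470]], R = [[1.7321, 2.3094, -0.5774], [0.0000, 5.3541, -0.1245], [0.0000, 0.0000, 2.1567]]

w_1 = (-1, 1, 1); ‖w_1‖ = 1.7321, so q_1 = (-0.5774, 0.5774, 0.5774).
q_1·w_2 = (-0.5774)·(-3) + 0.5774·(-3) + 0.5774·4 = 2.3094.
u_2 = w_2 − 2.3094·q_1 = (-1.6667, -4.3333, 2.6667).
‖u_2‖ = 5.3541, so q_2 = (-0.3113, -0.8093, 0.4981).
q_1·w_3 = (-0.5774)·2 + 0.5774·0 + 0.5774·1 = -0.5774; q_2·w_3 = (-0.3113)·2 + (-0.8093)·0 + 0.4981·1 = -0.1245.
u_3 = w_3 + 0.5774·q_1 + 0.1245·q_2 = (1.6279, 0.2326, 1.3953).
‖u_3‖ = 2.1567, so q_3 = (0.7548, 0.1078, 0.6470).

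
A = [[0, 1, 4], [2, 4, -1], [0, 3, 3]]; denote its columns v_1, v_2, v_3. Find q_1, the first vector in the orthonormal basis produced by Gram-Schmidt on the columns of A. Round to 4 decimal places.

v_1 = (0, 2, 0); ‖v_1‖ = 2.0000, so q_1 = (0.0000, 1.0000, 0.0000).

q_1 = (0.0000, 1.0000, 0.0000)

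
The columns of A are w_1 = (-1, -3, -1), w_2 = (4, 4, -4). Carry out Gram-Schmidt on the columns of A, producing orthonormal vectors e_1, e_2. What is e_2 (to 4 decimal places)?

e_2 = (0.4924, 0.1231, -0.8616)

e_1 = w_1/‖w_1‖ = (-1, -3, -1)/3.3166 = (-0.3015, -0.9045, -0.3015).
r_{12} = e_1·w_2 = -3.6181.
u_2 = w_2 + 3.6181·e_1 = (2.9091, 0.7273, -5.0909).
‖u_2‖ = 5.9084, so e_2 = (0.4924, 0.1231, -0.8616).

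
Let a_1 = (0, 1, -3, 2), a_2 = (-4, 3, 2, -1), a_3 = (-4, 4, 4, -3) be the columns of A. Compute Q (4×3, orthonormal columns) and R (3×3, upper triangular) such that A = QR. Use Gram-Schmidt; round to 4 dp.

e_1 = a_1/‖a_1‖ = (0, 1, -3, 2)/3.7417 = (0.0000, 0.2673, -0.8018, 0.5345).
r_{12} = e_1·a_2 = -1.3363.
u_2 = a_2 + 1.3363·e_1 = (-4.0000, 3.3571, 0.9286, -0.2857).
‖u_2‖ = 5.3117, so e_2 = (-0.7531, 0.6320, 0.1748, -0.0538).
r_{13} = e_1·a_3 = -3.7417; r_{23} = e_2·a_3 = 6.4009.
u_3 = a_3 + 3.7417·e_1 − 6.4009·e_2 = (0.8203, 0.9544, -0.1190, -0.6557).
‖u_3‖ = 1.4240, so e_3 = (0.5760, 0.6702, -0.0836, -0.4605).

Q = [[0.0000, -0.7531, 0.5760], [0.2673, 0.6320, 0.6702], [-0.8018, 0.1748, -0.0836], [0.5345, -0.0538, -0.4605]], R = [[3.7417, -1.3363, -3.7417], [0.0000, 5.3117, 6.4009], [0.0000, 0.0000, 1.4240]]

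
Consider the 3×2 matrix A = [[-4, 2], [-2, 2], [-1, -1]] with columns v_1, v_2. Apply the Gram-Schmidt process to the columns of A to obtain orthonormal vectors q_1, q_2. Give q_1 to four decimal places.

v_1 = (-4, -2, -1); ‖v_1‖ = 4.5826, so q_1 = (-0.8729, -0.4364, -0.2182).

q_1 = (-0.8729, -0.4364, -0.2182)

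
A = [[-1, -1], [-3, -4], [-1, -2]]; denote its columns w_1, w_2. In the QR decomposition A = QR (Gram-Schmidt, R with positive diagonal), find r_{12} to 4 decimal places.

r_{12} = 4.5227

w_1 = (-1, -3, -1); ‖w_1‖ = 3.3166, so e_1 = (-0.3015, -0.9045, -0.3015).
r_{12} = e_1·w_2 = 4.5227.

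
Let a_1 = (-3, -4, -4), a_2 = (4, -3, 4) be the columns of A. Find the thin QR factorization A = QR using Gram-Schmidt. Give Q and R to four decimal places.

Q = [[-0.4685, 0.4799], [-0.6247, -0.7736], [-0.6247, 0.4137]], R = [[6.4031, -2.4988], [0.0000, 5.8954]]

a_1 = (-3, -4, -4); ‖a_1‖ = 6.4031, so q_1 = (-0.4685, -0.6247, -0.6247).
q_1·a_2 = (-0.4685)·4 + (-0.6247)·(-3) + (-0.6247)·4 = -2.4988.
u_2 = a_2 + 2.4988·q_1 = (2.8293, -4.5610, 2.4390).
‖u_2‖ = 5.8954, so q_2 = (0.4799, -0.7736, 0.4137).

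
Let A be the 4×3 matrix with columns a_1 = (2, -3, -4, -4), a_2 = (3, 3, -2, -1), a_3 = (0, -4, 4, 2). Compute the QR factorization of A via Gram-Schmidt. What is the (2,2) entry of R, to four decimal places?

q_1 = a_1/‖a_1‖ = (2, -3, -4, -4)/6.7082 = (0.2981, -0.4472, -0.5963, -0.5963).
r_{12} = q_1·a_2 = 1.3416.
u_2 = a_2 − 1.3416·q_1 = (2.6000, 3.6000, -1.2000, -0.2000).
r_{22} = ‖u_2‖ = 4.6043.

r_{22} = 4.6043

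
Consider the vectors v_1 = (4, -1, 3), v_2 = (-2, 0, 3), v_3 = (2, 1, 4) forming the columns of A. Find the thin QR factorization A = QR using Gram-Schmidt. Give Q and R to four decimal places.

Q = [[0.7845, -0.5983, 0.1634], [-0.1961, 0.0107, 0.9805], [0.5883, 0.8012, 0.1089]], R = [[5.0990, 0.1961, 3.7262], [0.0000, 3.6002, 2.0191], [0.0000, 0.0000, 1.7432]]

v_1 = (4, -1, 3); ‖v_1‖ = 5.0990, so q_1 = (0.7845, -0.1961, 0.5883).
q_1·v_2 = 0.7845·(-2) + (-0.1961)·0 + 0.5883·3 = 0.1961.
u_2 = v_2 − 0.1961·q_1 = (-2.1538, 0.0385, 2.8846).
‖u_2‖ = 3.6002, so q_2 = (-0.5983, 0.0107, 0.8012).
q_1·v_3 = 0.7845·2 + (-0.1961)·1 + 0.5883·4 = 3.7262; q_2·v_3 = (-0.5983)·2 + 0.0107·1 + 0.8012·4 = 2.0191.
u_3 = v_3 − 3.7262·q_1 − 2.0191·q_2 = (0.2849, 1.7092, 0.1899).
‖u_3‖ = 1.7432, so q_3 = (0.1634, 0.9805, 0.1089).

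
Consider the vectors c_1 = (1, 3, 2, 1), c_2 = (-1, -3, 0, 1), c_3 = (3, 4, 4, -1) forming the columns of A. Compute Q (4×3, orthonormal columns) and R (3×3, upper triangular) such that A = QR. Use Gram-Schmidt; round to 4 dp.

c_1 = (1, 3, 2, 1); ‖c_1‖ = 3.8730, so q_1 = (0.2582, 0.7746, 0.5164, 0.2582).
q_1·c_2 = 0.2582·(-1) + 0.7746·(-3) + 0.5164·0 + 0.2582·1 = -2.3238.
u_2 = c_2 + 2.3238·q_1 = (-0.4000, -1.2000, 1.2000, 1.6000).
‖u_2‖ = 2.3664, so q_2 = (-0.1690, -0.5071, 0.5071, 0.6761).
q_1·c_3 = 0.2582·3 + 0.7746·4 + 0.5164·4 + 0.2582·(-1) = 5.6804; q_2·c_3 = (-0.1690)·3 + (-0.5071)·4 + 0.5071·4 + 0.6761·(-1) = -1.1832.
u_3 = c_3 − 5.6804·q_1 + 1.1832·q_2 = (1.3333, -1.0000, 1.6667, -1.6667).
‖u_3‖ = 2.8868, so q_3 = (0.4619, -0.3464, 0.5774, -0.5774).

Q = [[0.2582, -0.1690, 0.4619], [0.7746, -0.5071, -0.3464], [0.5164, 0.5071, 0.5774], [0.2582, 0.6761, -0.5774]], R = [[3.8730, -2.3238, 5.6804], [0.0000, 2.3664, -1.1832], [0.0000, 0.0000, 2.8868]]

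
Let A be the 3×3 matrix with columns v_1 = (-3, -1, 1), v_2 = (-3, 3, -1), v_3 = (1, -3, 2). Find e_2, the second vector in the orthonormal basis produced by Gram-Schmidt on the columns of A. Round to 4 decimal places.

v_1 = (-3, -1, 1); ‖v_1‖ = 3.3166, so e_1 = (-0.9045, -0.3015, 0.3015).
e_1·v_2 = (-0.9045)·(-3) + (-0.3015)·3 + 0.3015·(-1) = 1.5076.
u_2 = v_2 − 1.5076·e_1 = (-1.6364, 3.4545, -1.4545).
‖u_2‖ = 4.0899, so e_2 = (-0.4001, 0.8447, -0.3556).

e_2 = (-0.4001, 0.8447, -0.3556)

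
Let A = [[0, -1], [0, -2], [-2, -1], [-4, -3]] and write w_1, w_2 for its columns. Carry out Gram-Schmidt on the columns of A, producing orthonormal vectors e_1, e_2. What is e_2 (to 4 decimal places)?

w_1 = (0, 0, -2, -4); ‖w_1‖ = 4.4721, so e_1 = (0.0000, 0.0000, -0.4472, -0.8944).
e_1·w_2 = 0.0000·(-1) + 0.0000·(-2) + (-0.4472)·(-1) + (-0.8944)·(-3) = 3.1305.
u_2 = w_2 − 3.1305·e_1 = (-1.0000, -2.0000, 0.4000, -0.2000).
‖u_2‖ = 2.2804, so e_2 = (-0.4385, -0.8771, 0.1754, -0.0877).

e_2 = (-0.4385, -0.8771, 0.1754, -0.0877)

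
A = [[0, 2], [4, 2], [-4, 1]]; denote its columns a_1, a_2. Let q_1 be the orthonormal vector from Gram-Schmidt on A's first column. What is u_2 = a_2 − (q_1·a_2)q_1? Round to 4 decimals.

u_2 = (2.0000, 1.5000, 1.5000)

q_1 = a_1/‖a_1‖ = (0, 4, -4)/5.6569 = (0.0000, 0.7071, -0.7071).
r_{12} = q_1·a_2 = 0.7071.
u_2 = a_2 − 0.7071·q_1 = (2.0000, 1.5000, 1.5000).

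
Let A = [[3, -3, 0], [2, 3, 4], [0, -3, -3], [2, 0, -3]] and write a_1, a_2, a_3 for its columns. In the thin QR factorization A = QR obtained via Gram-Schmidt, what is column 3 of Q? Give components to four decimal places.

a_1 = (3, 2, 0, 2); ‖a_1‖ = 4.1231, so e_1 = (0.7276, 0.4851, 0.0000, 0.4851).
e_1·a_2 = 0.7276·(-3) + 0.4851·3 + 0.0000·(-3) + 0.4851·0 = -0.7276.
u_2 = a_2 + 0.7276·e_1 = (-2.4706, 3.3529, -3.0000, 0.3529).
‖u_2‖ = 5.1450, so e_2 = (-0.4802, 0.6517, -0.5831, 0.0686).
e_1·a_3 = 0.7276·0 + 0.4851·4 + 0.0000·(-3) + 0.4851·(-3) = 0.4851; e_2·a_3 = (-0.4802)·0 + 0.6517·4 + (-0.5831)·(-3) + 0.0686·(-3) = 4.1503.
u_3 = a_3 − 0.4851·e_1 − 4.1503·e_2 = (1.6400, 1.0600, -0.5800, -3.5200).
‖u_3‖ = 4.0669, so e_3 = (0.4033, 0.2606, -0.1426, -0.8655).

e_3 = (0.4033, 0.2606, -0.1426, -0.8655)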